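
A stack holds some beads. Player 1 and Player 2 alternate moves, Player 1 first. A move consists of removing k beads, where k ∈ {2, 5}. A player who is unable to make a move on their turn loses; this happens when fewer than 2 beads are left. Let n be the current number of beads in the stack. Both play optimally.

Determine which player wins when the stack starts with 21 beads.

Build the W/L table. Terminal = L. A non-terminal position is W if it has a move to some L; otherwise it is L.
n=0: no move → L
n=1: no move → L
n=2: reaches L-position 0 → W
n=3: reaches L-position 1 → W
n=4: only reaches 2(W), which is W → L
n=5: reaches L-position 0 → W
n=6: reaches L-position 4 → W
n=7: only reaches 5(W), 2(W), all W → L
n=8: only reaches 6(W), 3(W), all W → L
n=9: reaches L-position 7 → W
n=10: reaches L-position 8 → W
n=11: only reaches 9(W), 6(W), all W → L
n=12: reaches L-position 7 → W
n=13: reaches L-position 11 → W
n=14: only reaches 12(W), 9(W), all W → L
n=15: only reaches 13(W), 10(W), all W → L
n=16: reaches L-position 14 → W
n=17: reaches L-position 15 → W
n=18: only reaches 16(W), 13(W), all W → L
n=19: reaches L-position 14 → W
n=20: reaches L-position 18 → W
n=21: only reaches 19(W), 16(W), all W → L
Every move from 21 reaches a W position, so the mover loses.

Player 2 wins.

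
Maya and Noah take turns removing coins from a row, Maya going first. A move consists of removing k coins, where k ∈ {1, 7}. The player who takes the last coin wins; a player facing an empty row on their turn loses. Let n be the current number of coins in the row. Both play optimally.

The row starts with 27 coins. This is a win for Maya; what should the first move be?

Remove 1, leaving 26.

Positions with no move are L. A position that does have a move is losing for the player to move precisely when every available move leads to a winning position for the opponent. Fill in the labels:
n=0: no move → L
n=1: W (go to 0, an L position)
n=2: L (sole option 1(W) is W)
n=3: W (go to 2, an L position)
n=4: L (sole option 3(W) is W)
n=5: W (go to 4, an L position)
n=6: L (sole option 5(W) is W)
n=7: W (go to 6, an L position)
n=8: L (options 7(W), 1(W) are all W)
n=9: W (go to 8, an L position)
n=10: L (options 9(W), 3(W) are all W)
n=11: W (go to 10, an L position)
n=12: L (options 11(W), 5(W) are all W)
n=13: W (go to 12, an L position)
n=14: L (options 13(W), 7(W) are all W)
n=15: W (go to 14, an L position)
n=16: L (options 15(W), 9(W) are all W)
n=17: W (go to 16, an L position)
n=18: L (options 17(W), 11(W) are all W)
n=19: W (go to 18, an L position)
n=20: L (options 19(W), 13(W) are all W)
n=21: W (go to 20, an L position)
n=22: L (options 21(W), 15(W) are all W)
n=23: W (go to 22, an L position)
n=24: L (options 23(W), 17(W) are all W)
n=25: W (go to 24, an L position)
n=26: L (options 25(W), 19(W) are all W)
n=27: W (go to 26, an L position)
From 27, the L positions reachable in one move are: 26, 20. Any move reaching one of these is winning.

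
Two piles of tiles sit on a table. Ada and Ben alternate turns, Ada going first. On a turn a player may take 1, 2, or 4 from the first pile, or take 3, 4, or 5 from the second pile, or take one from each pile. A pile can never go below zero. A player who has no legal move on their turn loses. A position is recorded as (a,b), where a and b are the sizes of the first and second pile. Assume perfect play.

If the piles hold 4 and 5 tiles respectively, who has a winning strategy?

Ben wins.

Classify positions by backward induction: terminal positions (no move available) are L. From any other position, the mover wins iff some move reaches an L.
No move ever increases a pile, so every position that can arise here has a ≤ 4 and b ≤ 5; it is enough to label the cells with 0 ≤ a ≤ 4 and 0 ≤ b ≤ 5.
Every move lowers a or b (never raises either), so fill the grid row by row in increasing a, and left to right within a row: each cell's successors are then already labelled.
      b=0  b=1  b=2  b=3  b=4  b=5
a=0:    L    L    L    W    W    W
a=1:    W    W    W    W    L    L
a=2:    W    W    W    L    W    W
a=3:    L    L    L    W    W    W
a=4:    W    W    W    W    L    L
Cells with no legal move (terminal, hence L): (0,0), (0,1), (0,2).
The remaining L cells, each justified by listing all of its moves:
(1,4): L (options (0,4)(W), (1,1)(W), (1,0)(W), (0,3)(W) are all W)
(1,5): L (options (0,5)(W), (1,2)(W), (1,1)(W), (1,0)(W), (0,4)(W) are all W)
(2,3): L (options (1,3)(W), (0,3)(W), (2,0)(W), (1,2)(W) are all W)
(3,0): L (options (2,0)(W), (1,0)(W) are all W)
(3,1): L (options (2,1)(W), (1,1)(W), (2,0)(W) are all W)
(3,2): L (options (2,2)(W), (1,2)(W), (2,1)(W) are all W)
(4,4): L (options (3,4)(W), (2,4)(W), (0,4)(W), (4,1)(W), (4,0)(W), (3,3)(W) are all W)
(4,5): L (options (3,5)(W), (2,5)(W), (0,5)(W), (4,2)(W), (4,1)(W), (4,0)(W), (3,4)(W) are all W)
Every other cell has at least one move into one of the L cells above, so it is W.
The starting position (4,5) is L: whatever Ada does, the opponent receives a W position.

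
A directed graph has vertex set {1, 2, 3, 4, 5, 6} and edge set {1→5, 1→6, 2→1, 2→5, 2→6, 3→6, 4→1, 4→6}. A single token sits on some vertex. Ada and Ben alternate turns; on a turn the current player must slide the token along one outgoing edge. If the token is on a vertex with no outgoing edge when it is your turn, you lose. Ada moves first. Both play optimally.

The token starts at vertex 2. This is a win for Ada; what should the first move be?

Move to 6.

Build the W/L table. Terminal = L. A non-terminal position is W if it has a move to some L; otherwise it is L.
Every edge goes from a vertex to one that appears earlier in the order 5, 6, 1, 4, 3, 2, so processing vertices in that order labels each vertex after all of its successors.
5: no outgoing edge → L
6: no outgoing edge → L
1: W (go to 6, an L position)
4: W (go to 6, an L position)
3: W (go to 6, an L position)
2: W (go to 6, an L position)
From 2, the L positions reachable in one move are: 6, 5. Any move reaching one of these is winning.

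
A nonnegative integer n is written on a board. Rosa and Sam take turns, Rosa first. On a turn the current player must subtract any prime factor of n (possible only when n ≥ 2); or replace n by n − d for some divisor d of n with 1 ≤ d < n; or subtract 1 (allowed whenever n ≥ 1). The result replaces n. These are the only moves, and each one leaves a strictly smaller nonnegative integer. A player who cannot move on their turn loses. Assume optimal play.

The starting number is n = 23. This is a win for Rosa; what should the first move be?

Positions with no move are L. A position that does have a move is losing for the player to move precisely when every available move leads to a winning position for the opponent. Fill in the labels:
n=0: no move → L
n=1: can move to 0, which is L ⇒ W
n=2: can move to 0, which is L ⇒ W
n=3: can move to 0, which is L ⇒ W
n=4: moves to 2(W), 3(W); every one is W ⇒ L
n=5: can move to 0, which is L ⇒ W
n=6: can move to 4, which is L ⇒ W
n=7: can move to 0, which is L ⇒ W
n=8: can move to 4, which is L ⇒ W
n=9: moves to 6(W), 8(W); every one is W ⇒ L
n=10: can move to 9, which is L ⇒ W
n=11: can move to 0, which is L ⇒ W
n=12: can move to 9, which is L ⇒ W
n=13: can move to 0, which is L ⇒ W
n=14: moves to 7(W), 12(W), 13(W); every one is W ⇒ L
n=15: can move to 14, which is L ⇒ W
n=16: can move to 14, which is L ⇒ W
n=17: can move to 0, which is L ⇒ W
n=18: can move to 9, which is L ⇒ W
n=19: can move to 0, which is L ⇒ W
n=20: moves to 10(W), 15(W), 16(W), 18(W), 19(W); every one is W ⇒ L
n=21: can move to 14, which is L ⇒ W
n=22: can move to 20, which is L ⇒ W
n=23: can move to 0, which is L ⇒ W
From 23, the L positions reachable in one move are: 0.

Move to 0.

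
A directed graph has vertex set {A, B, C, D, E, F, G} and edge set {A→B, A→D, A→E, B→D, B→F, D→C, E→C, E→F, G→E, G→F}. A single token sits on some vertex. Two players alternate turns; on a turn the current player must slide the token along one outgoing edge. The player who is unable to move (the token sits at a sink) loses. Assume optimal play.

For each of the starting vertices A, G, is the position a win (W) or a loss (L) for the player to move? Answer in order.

Positions with no move are L. A position that does have a move is losing for the player to move precisely when every available move leads to a winning position for the opponent. Fill in the labels:
Every edge goes from a vertex to one that appears earlier in the order C, F, E, D, B, G, A, so processing vertices in that order labels each vertex after all of its successors.
C: no outgoing edge → L
F: no outgoing edge → L
E: can move to F, which is L ⇒ W
D: can move to C, which is L ⇒ W
B: can move to F, which is L ⇒ W
G: can move to F, which is L ⇒ W
A: moves to B(W), D(W), E(W); every one is W ⇒ L

A: L, G: W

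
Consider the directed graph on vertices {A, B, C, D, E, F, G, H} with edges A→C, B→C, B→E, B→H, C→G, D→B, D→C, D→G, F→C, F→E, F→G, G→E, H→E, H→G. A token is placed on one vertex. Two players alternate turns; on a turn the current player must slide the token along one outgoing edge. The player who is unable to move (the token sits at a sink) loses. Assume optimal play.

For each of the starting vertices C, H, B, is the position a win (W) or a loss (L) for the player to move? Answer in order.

C: L, H: W, B: W

Label each position W (a win for the player to move) or L (a loss). A position with no legal move is L; any other position is W exactly when some move reaches an L, and L when every move reaches a W.
Every edge goes from a vertex to one that appears earlier in the order E, G, H, C, F, B, D, A, so processing vertices in that order labels each vertex after all of its successors.
E: no outgoing edge → L
G: →E(L), so W
H: →E(L), so W
C: →G(W) only, which is W, so L
F: →C(L), so W
B: →C(L), so W
D: →C(L), so W
A: →C(L), so W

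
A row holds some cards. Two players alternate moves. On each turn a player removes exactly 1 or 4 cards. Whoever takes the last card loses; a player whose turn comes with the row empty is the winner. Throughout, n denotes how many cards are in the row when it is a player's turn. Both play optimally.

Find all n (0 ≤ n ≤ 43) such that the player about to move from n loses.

1, 3, 6, 8, 11, 13, 16, 18, 21, 23, 26, 28, 31, 33, 36, 38, 41, 43

Build the W/L table. Terminal = W. A non-terminal position is W if it has a move to some L; otherwise it is L.
n=0: no move; the opponent has just taken the last card and therefore loses → W
n=1: L (sole option 0(W) is W)
n=2: W (go to 1, an L position)
n=3: L (sole option 2(W) is W)
n=4: W (go to 3, an L position)
n=5: W (go to 1, an L position)
n=6: L (options 5(W), 2(W) are all W)
n=7: W (go to 6, an L position)
n=8: L (options 7(W), 4(W) are all W)
n=9: W (go to 8, an L position)
n=10: W (go to 6, an L position)
n=11: L (options 10(W), 7(W) are all W)
n=12: W (go to 11, an L position)
n=13: L (options 12(W), 9(W) are all W)
n=14: W (go to 13, an L position)
n=15: W (go to 11, an L position)
n=16: L (options 15(W), 12(W) are all W)
n=17: W (go to 16, an L position)
n=18: L (options 17(W), 14(W) are all W)
n=19: W (go to 18, an L position)
n=20: W (go to 16, an L position)
n=21: L (options 20(W), 17(W) are all W)
n=22: W (go to 21, an L position)
n=23: L (options 22(W), 19(W) are all W)
n=24: W (go to 23, an L position)
n=25: W (go to 21, an L position)
n=26: L (options 25(W), 22(W) are all W)
n=27: W (go to 26, an L position)
n=28: L (options 27(W), 24(W) are all W)
n=29: W (go to 28, an L position)
n=30: W (go to 26, an L position)
n=31: L (options 30(W), 27(W) are all W)
n=32: W (go to 31, an L position)
n=33: L (options 32(W), 29(W) are all W)
n=34: W (go to 33, an L position)
n=35: W (go to 31, an L position)
n=36: L (options 35(W), 32(W) are all W)
n=37: W (go to 36, an L position)
n=38: L (options 37(W), 34(W) are all W)
n=39: W (go to 38, an L position)
n=40: W (go to 36, an L position)
n=41: L (options 40(W), 37(W) are all W)
n=42: W (go to 41, an L position)
n=43: L (options 42(W), 39(W) are all W)
Reading off the rows marked L gives the requested list; there are 18 such values of n.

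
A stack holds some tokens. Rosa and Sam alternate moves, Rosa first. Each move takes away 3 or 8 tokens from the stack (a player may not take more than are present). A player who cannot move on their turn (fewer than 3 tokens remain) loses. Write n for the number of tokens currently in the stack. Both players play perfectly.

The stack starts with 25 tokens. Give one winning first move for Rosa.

Use the standard recursion: the mover loses at a terminal position; elsewhere, the mover wins exactly when some move hands the opponent an L position.
n=0: no move → L
n=1: no move → L
n=2: no move → L
n=3: can move to 0, which is L ⇒ W
n=4: can move to 1, which is L ⇒ W
n=5: can move to 2, which is L ⇒ W
n=6: the only move is to 3(W), a W ⇒ L
n=7: the only move is to 4(W), a W ⇒ L
n=8: can move to 0, which is L ⇒ W
n=9: can move to 6, which is L ⇒ W
n=10: can move to 7, which is L ⇒ W
n=11: moves to 8(W), 3(W); every one is W ⇒ L
n=12: moves to 9(W), 4(W); every one is W ⇒ L
n=13: moves to 10(W), 5(W); every one is W ⇒ L
n=14: can move to 11, which is L ⇒ W
n=15: can move to 12, which is L ⇒ W
n=16: can move to 13, which is L ⇒ W
n=17: moves to 14(W), 9(W); every one is W ⇒ L
n=18: moves to 15(W), 10(W); every one is W ⇒ L
n=19: can move to 11, which is L ⇒ W
n=20: can move to 17, which is L ⇒ W
n=21: can move to 18, which is L ⇒ W
n=22: moves to 19(W), 14(W); every one is W ⇒ L
n=23: moves to 20(W), 15(W); every one is W ⇒ L
n=24: moves to 21(W), 16(W); every one is W ⇒ L
n=25: can move to 22, which is L ⇒ W
From 25, the L positions reachable in one move are: 22, 17. Any move reaching one of these is winning.

Remove 3, leaving 22.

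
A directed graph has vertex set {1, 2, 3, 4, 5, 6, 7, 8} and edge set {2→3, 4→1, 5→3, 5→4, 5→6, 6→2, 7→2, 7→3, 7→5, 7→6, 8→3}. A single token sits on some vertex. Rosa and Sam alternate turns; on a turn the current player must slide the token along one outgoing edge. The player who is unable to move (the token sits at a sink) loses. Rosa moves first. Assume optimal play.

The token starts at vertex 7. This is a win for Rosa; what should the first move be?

Move to 6.

Label each position W (a win for the player to move) or L (a loss). A position with no legal move is L; any other position is W exactly when some move reaches an L, and L when every move reaches a W.
Every edge goes from a vertex to one that appears earlier in the order 3, 1, 2, 4, 8, 6, 5, 7, so processing vertices in that order labels each vertex after all of its successors.
3: no outgoing edge → L
1: no outgoing edge → L
2: W (go to 3, an L position)
4: W (go to 1, an L position)
8: W (go to 3, an L position)
6: L (sole option 2(W) is W)
5: W (go to 6, an L position)
7: W (go to 6, an L position)
From 7, the L positions reachable in one move are: 6, 3. Any move reaching one of these is winning.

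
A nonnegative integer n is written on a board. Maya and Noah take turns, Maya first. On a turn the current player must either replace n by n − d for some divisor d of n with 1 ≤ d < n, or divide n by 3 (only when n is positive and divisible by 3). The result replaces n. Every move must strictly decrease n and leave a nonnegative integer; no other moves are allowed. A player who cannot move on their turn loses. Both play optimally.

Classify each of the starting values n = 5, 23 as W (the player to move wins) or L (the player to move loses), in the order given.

5: W, 23: L

Classify positions by backward induction: terminal positions (no move available) are L. From any other position, the mover wins iff some move reaches an L.
n=0: no move → L
n=1: no move → L
n=2: can move to 1, which is L ⇒ W
n=3: can move to 1, which is L ⇒ W
n=4: moves to 2(W), 3(W); every one is W ⇒ L
n=5: can move to 4, which is L ⇒ W
n=6: can move to 4, which is L ⇒ W
n=7: the only move is to 6(W), a W ⇒ L
n=8: can move to 4, which is L ⇒ W
n=9: moves to 3(W), 6(W), 8(W); every one is W ⇒ L
n=10: can move to 9, which is L ⇒ W
n=11: the only move is to 10(W), a W ⇒ L
n=12: can move to 4, which is L ⇒ W
n=13: the only move is to 12(W), a W ⇒ L
n=14: can move to 7, which is L ⇒ W
n=15: moves to 5(W), 10(W), 12(W), 14(W); every one is W ⇒ L
n=16: can move to 15, which is L ⇒ W
n=17: the only move is to 16(W), a W ⇒ L
n=18: can move to 9, which is L ⇒ W
n=19: the only move is to 18(W), a W ⇒ L
n=20: can move to 15, which is L ⇒ W
n=21: can move to 7, which is L ⇒ W
n=22: can move to 11, which is L ⇒ W
n=23: the only move is to 22(W), a W ⇒ L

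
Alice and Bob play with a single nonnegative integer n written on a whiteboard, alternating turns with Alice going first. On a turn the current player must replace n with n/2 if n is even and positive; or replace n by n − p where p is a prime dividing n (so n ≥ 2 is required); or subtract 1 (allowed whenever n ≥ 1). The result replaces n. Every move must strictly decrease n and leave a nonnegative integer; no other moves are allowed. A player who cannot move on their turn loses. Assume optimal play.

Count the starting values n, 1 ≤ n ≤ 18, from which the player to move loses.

Compute win/loss labels from the base case upward. A position with no move is L. Any other position is W if it can reach an L in one move, else L.
n=0: no move → L
n=1: can move to 0, which is L ⇒ W
n=2: can move to 0, which is L ⇒ W
n=3: can move to 0, which is L ⇒ W
n=4: moves to 2(W), 3(W); every one is W ⇒ L
n=5: can move to 0, which is L ⇒ W
n=6: can move to 4, which is L ⇒ W
n=7: can move to 0, which is L ⇒ W
n=8: can move to 4, which is L ⇒ W
n=9: moves to 6(W), 8(W); every one is W ⇒ L
n=10: can move to 9, which is L ⇒ W
n=11: can move to 0, which is L ⇒ W
n=12: can move to 9, which is L ⇒ W
n=13: can move to 0, which is L ⇒ W
n=14: moves to 7(W), 12(W), 13(W); every one is W ⇒ L
n=15: can move to 14, which is L ⇒ W
n=16: can move to 14, which is L ⇒ W
n=17: can move to 0, which is L ⇒ W
n=18: can move to 9, which is L ⇒ W
L entries with 1 ≤ n ≤ 18 (n=0 is outside the asked range and is not counted): n = 4, 9, 14; that makes 3.

3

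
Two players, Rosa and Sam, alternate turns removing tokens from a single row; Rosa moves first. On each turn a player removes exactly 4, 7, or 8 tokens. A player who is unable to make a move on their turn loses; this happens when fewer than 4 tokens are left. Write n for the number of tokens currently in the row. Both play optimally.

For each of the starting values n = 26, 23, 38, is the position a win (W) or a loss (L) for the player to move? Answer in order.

Work bottom-up. With no move the player to move loses. Otherwise the position is W if at least one move leads to an L position for the opponent, and L if every move leads to a W.
n=0: no move → L
n=1: no move → L
n=2: no move → L
n=3: no move → L
n=4: →0(L), so W
n=5: →1(L), so W
n=6: →2(L), so W
n=7: →3(L), so W
n=8: →1(L), so W
n=9: →2(L), so W
n=10: →3(L), so W
n=11: →3(L), so W
n=12: →8(W), 5(W), 4(W) — all W, so L
n=13: →9(W), 6(W), 5(W) — all W, so L
n=14: →10(W), 7(W), 6(W) — all W, so L
n=15: →11(W), 8(W), 7(W) — all W, so L
n=16: →12(L), so W
n=17: →13(L), so W
n=18: →14(L), so W
n=19: →15(L), so W
n=20: →13(L), so W
n=21: →14(L), so W
n=22: →15(L), so W
n=23: →15(L), so W
n=24: →20(W), 17(W), 16(W) — all W, so L
n=25: →21(W), 18(W), 17(W) — all W, so L
n=26: →22(W), 19(W), 18(W) — all W, so L
n=27: →23(W), 20(W), 19(W) — all W, so L
n=28: →24(L), so W
n=29: →25(L), so W
n=30: →26(L), so W
n=31: →27(L), so W
n=32: →25(L), so W
n=33: →26(L), so W
n=34: →27(L), so W
n=35: →27(L), so W
n=36: →32(W), 29(W), 28(W) — all W, so L
n=37: →33(W), 30(W), 29(W) — all W, so L
n=38: →34(W), 31(W), 30(W) — all W, so L

26: L, 23: W, 38: L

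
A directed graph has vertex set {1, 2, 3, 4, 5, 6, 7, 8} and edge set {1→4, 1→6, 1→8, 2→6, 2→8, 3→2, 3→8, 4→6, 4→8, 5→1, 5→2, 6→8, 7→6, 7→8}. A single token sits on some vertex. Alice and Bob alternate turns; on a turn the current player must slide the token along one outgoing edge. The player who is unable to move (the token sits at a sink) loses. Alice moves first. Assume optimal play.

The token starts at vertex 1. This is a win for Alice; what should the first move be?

Compute win/loss labels from the base case upward. A position with no move is L. Any other position is W if it can reach an L in one move, else L.
Every edge goes from a vertex to one that appears earlier in the order 8, 6, 7, 4, 1, 2, 5, 3, so processing vertices in that order labels each vertex after all of its successors.
8: no outgoing edge → L
6: can move to 8, which is L ⇒ W
7: can move to 8, which is L ⇒ W
4: can move to 8, which is L ⇒ W
1: can move to 8, which is L ⇒ W
2: can move to 8, which is L ⇒ W
5: moves to 2(W), 1(W); every one is W ⇒ L
3: can move to 8, which is L ⇒ W
From 1, the L positions reachable in one move are: 8.

Move to 8.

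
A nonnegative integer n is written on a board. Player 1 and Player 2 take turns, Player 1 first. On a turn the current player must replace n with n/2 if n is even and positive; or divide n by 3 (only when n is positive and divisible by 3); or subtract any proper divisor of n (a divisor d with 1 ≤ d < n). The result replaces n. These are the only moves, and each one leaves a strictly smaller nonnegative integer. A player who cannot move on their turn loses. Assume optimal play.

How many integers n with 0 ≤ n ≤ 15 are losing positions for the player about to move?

8

Positions with no move are L. A position that does have a move is losing for the player to move precisely when every available move leads to a winning position for the opponent. Fill in the labels:
n=0: no move → L
n=1: no move → L
n=2: →1(L), so W
n=3: →1(L), so W
n=4: →2(W), 3(W) — all W, so L
n=5: →4(L), so W
n=6: →4(L), so W
n=7: →6(W) only, which is W, so L
n=8: →4(L), so W
n=9: →3(W), 6(W), 8(W) — all W, so L
n=10: →9(L), so W
n=11: →10(W) only, which is W, so L
n=12: →4(L), so W
n=13: →12(W) only, which is W, so L
n=14: →7(L), so W
n=15: →5(W), 10(W), 12(W), 14(W) — all W, so L
L entries with 0 ≤ n ≤ 15: n = 0, 1, 4, 7, 9, 11, 13, 15; that makes 8.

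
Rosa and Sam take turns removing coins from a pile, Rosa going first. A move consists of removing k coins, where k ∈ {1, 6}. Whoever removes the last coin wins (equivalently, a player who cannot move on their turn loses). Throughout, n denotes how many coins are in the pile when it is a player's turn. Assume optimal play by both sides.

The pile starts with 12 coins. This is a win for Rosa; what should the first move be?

Remove 1, leaving 11.

Work bottom-up. With no move the player to move loses. Otherwise the position is W if at least one move leads to an L position for the opponent, and L if every move leads to a W.
n=0: no move → L
n=1: can move to 0, which is L ⇒ W
n=2: the only move is to 1(W), a W ⇒ L
n=3: can move to 2, which is L ⇒ W
n=4: the only move is to 3(W), a W ⇒ L
n=5: can move to 4, which is L ⇒ W
n=6: can move to 0, which is L ⇒ W
n=7: moves to 6(W), 1(W); every one is W ⇒ L
n=8: can move to 7, which is L ⇒ W
n=9: moves to 8(W), 3(W); every one is W ⇒ L
n=10: can move to 9, which is L ⇒ W
n=11: moves to 10(W), 5(W); every one is W ⇒ L
n=12: can move to 11, which is L ⇒ W
From 12, the L positions reachable in one move are: 11.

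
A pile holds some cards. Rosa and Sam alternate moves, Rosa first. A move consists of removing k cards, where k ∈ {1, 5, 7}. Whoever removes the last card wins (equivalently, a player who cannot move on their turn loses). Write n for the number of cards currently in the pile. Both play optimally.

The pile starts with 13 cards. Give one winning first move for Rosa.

Remove 1, leaving 12.

Classify positions by backward induction: terminal positions (no move available) are L. From any other position, the mover wins iff some move reaches an L.
n=0: no move → L
n=1: W (go to 0, an L position)
n=2: L (sole option 1(W) is W)
n=3: W (go to 2, an L position)
n=4: L (sole option 3(W) is W)
n=5: W (go to 4, an L position)
n=6: L (options 5(W), 1(W) are all W)
n=7: W (go to 6, an L position)
n=8: L (options 7(W), 3(W), 1(W) are all W)
n=9: W (go to 8, an L position)
n=10: L (options 9(W), 5(W), 3(W) are all W)
n=11: W (go to 10, an L position)
n=12: L (options 11(W), 7(W), 5(W) are all W)
n=13: W (go to 12, an L position)
From 13, the L positions reachable in one move are: 12, 8, 6. Any move reaching one of these is winning.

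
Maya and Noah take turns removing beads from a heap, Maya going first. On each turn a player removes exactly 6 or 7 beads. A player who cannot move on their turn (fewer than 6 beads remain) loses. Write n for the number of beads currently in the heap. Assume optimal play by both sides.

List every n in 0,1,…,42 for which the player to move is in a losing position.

Use the standard recursion: the mover loses at a terminal position; elsewhere, the mover wins exactly when some move hands the opponent an L position.
n=0: no move → L
n=1: no move → L
n=2: no move → L
n=3: no move → L
n=4: no move → L
n=5: no move → L
n=6: reaches L-position 0 → W
n=7: reaches L-position 1 → W
n=8: reaches L-position 2 → W
n=9: reaches L-position 3 → W
n=10: reaches L-position 4 → W
n=11: reaches L-position 5 → W
n=12: reaches L-position 5 → W
n=13: only reaches 7(W), 6(W), all W → L
n=14: only reaches 8(W), 7(W), all W → L
n=15: only reaches 9(W), 8(W), all W → L
n=16: only reaches 10(W), 9(W), all W → L
n=17: only reaches 11(W), 10(W), all W → L
n=18: only reaches 12(W), 11(W), all W → L
n=19: reaches L-position 13 → W
n=20: reaches L-position 14 → W
n=21: reaches L-position 15 → W
n=22: reaches L-position 16 → W
n=23: reaches L-position 17 → W
n=24: reaches L-position 18 → W
n=25: reaches L-position 18 → W
n=26: only reaches 20(W), 19(W), all W → L
n=27: only reaches 21(W), 20(W), all W → L
n=28: only reaches 22(W), 21(W), all W → L
n=29: only reaches 23(W), 22(W), all W → L
n=30: only reaches 24(W), 23(W), all W → L
n=31: only reaches 25(W), 24(W), all W → L
n=32: reaches L-position 26 → W
n=33: reaches L-position 27 → W
n=34: reaches L-position 28 → W
n=35: reaches L-position 29 → W
n=36: reaches L-position 30 → W
n=37: reaches L-position 31 → W
n=38: reaches L-position 31 → W
n=39: only reaches 33(W), 32(W), all W → L
n=40: only reaches 34(W), 33(W), all W → L
n=41: only reaches 35(W), 34(W), all W → L
n=42: only reaches 36(W), 35(W), all W → L
Reading off the rows marked L gives the requested list; there are 22 such values of n.

0, 1, 2, 3, 4, 5, 13, 14, 15, 16, 17, 18, 26, 27, 28, 29, 30, 31, 39, 40, 41, 42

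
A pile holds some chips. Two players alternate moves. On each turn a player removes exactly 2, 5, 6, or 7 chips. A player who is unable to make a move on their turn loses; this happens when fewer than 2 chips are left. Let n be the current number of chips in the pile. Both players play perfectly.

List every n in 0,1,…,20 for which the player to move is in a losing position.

0, 1, 4, 12, 13, 16

Use the standard recursion: the mover loses at a terminal position; elsewhere, the mover wins exactly when some move hands the opponent an L position.
n=0: no move → L
n=1: no move → L
n=2: →0(L), so W
n=3: →1(L), so W
n=4: →2(W) only, which is W, so L
n=5: →0(L), so W
n=6: →4(L), so W
n=7: →1(L), so W
n=8: →1(L), so W
n=9: →4(L), so W
n=10: →4(L), so W
n=11: →4(L), so W
n=12: →10(W), 7(W), 6(W), 5(W) — all W, so L
n=13: →11(W), 8(W), 7(W), 6(W) — all W, so L
n=14: →12(L), so W
n=15: →13(L), so W
n=16: →14(W), 11(W), 10(W), 9(W) — all W, so L
n=17: →12(L), so W
n=18: →16(L), so W
n=19: →13(L), so W
n=20: →13(L), so W
The losing starting values of n are exactly the entries labelled L in this table (6 of them).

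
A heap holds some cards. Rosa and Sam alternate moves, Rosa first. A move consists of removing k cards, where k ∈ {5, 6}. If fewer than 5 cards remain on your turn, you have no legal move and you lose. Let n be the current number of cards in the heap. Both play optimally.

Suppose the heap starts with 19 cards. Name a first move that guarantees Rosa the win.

Remove 5, leaving 14.

Positions with no move are L. A position that does have a move is losing for the player to move precisely when every available move leads to a winning position for the opponent. Fill in the labels:
n=0: no move → L
n=1: no move → L
n=2: no move → L
n=3: no move → L
n=4: no move → L
n=5: →0(L), so W
n=6: →1(L), so W
n=7: →2(L), so W
n=8: →3(L), so W
n=9: →4(L), so W
n=10: →4(L), so W
n=11: →6(W), 5(W) — all W, so L
n=12: →7(W), 6(W) — all W, so L
n=13: →8(W), 7(W) — all W, so L
n=14: →9(W), 8(W) — all W, so L
n=15: →10(W), 9(W) — all W, so L
n=16: →11(L), so W
n=17: →12(L), so W
n=18: →13(L), so W
n=19: →14(L), so W
From 19, the L positions reachable in one move are: 14, 13. Any move reaching one of these is winning.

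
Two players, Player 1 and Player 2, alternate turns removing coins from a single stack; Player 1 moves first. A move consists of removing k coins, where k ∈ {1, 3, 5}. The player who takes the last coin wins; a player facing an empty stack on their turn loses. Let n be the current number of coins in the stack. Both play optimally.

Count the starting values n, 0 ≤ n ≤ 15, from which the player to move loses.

Use the standard recursion: the mover loses at a terminal position; elsewhere, the mover wins exactly when some move hands the opponent an L position.
n=0: no move → L
n=1: can move to 0, which is L ⇒ W
n=2: the only move is to 1(W), a W ⇒ L
n=3: can move to 2, which is L ⇒ W
n=4: moves to 3(W), 1(W); every one is W ⇒ L
n=5: can move to 4, which is L ⇒ W
n=6: moves to 5(W), 3(W), 1(W); every one is W ⇒ L
n=7: can move to 6, which is L ⇒ W
n=8: moves to 7(W), 5(W), 3(W); every one is W ⇒ L
n=9: can move to 8, which is L ⇒ W
n=10: moves to 9(W), 7(W), 5(W); every one is W ⇒ L
n=11: can move to 10, which is L ⇒ W
n=12: moves to 11(W), 9(W), 7(W); every one is W ⇒ L
n=13: can move to 12, which is L ⇒ W
n=14: moves to 13(W), 11(W), 9(W); every one is W ⇒ L
n=15: can move to 14, which is L ⇒ W
L entries with 0 ≤ n ≤ 15: n = 0, 2, 4, 6, 8, 10, 12, 14; that makes 8.

8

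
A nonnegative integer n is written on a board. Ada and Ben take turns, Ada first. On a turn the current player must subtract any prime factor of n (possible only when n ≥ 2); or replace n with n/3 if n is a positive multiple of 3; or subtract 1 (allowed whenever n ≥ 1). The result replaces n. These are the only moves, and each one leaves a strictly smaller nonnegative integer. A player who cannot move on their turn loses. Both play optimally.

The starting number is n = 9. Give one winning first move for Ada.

Move to 8.

Label each position W (a win for the player to move) or L (a loss). A position with no legal move is L; any other position is W exactly when some move reaches an L, and L when every move reaches a W.
n=0: no move → L
n=1: →0(L), so W
n=2: →0(L), so W
n=3: →0(L), so W
n=4: →2(W), 3(W) — all W, so L
n=5: →0(L), so W
n=6: →4(L), so W
n=7: →0(L), so W
n=8: →6(W), 7(W) — all W, so L
n=9: →8(L), so W
From 9, the L positions reachable in one move are: 8.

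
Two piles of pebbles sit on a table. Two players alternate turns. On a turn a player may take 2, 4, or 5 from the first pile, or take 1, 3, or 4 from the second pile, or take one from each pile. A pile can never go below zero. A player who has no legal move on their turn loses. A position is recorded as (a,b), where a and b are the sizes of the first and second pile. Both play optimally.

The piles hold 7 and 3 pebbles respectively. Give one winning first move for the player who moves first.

Build the W/L table. Terminal = L. A non-terminal position is W if it has a move to some L; otherwise it is L.
No move ever increases a pile, so every position that can arise here has a ≤ 7 and b ≤ 3; it is enough to label the cells with 0 ≤ a ≤ 7 and 0 ≤ b ≤ 3.
Every move lowers a or b (never raises either), so fill the grid row by row in increasing a, and left to right within a row: each cell's successors are then already labelled.
      b=0  b=1  b=2  b=3
a=0:    L    W    L    W
a=1:    L    W    L    W
a=2:    W    W    W    W
a=3:    W    L    W    L
a=4:    W    L    W    L
a=5:    W    W    W    W
a=6:    W    W    W    W
a=7:    L    W    L    W
Cells with no legal move (terminal, hence L): (0,0), (1,0).
The remaining L cells, each justified by listing all of its moves:
(0,2): L (sole option (0,1)(W) is W)
(1,2): L (options (1,1)(W), (0,1)(W) are all W)
(3,1): L (options (1,1)(W), (3,0)(W), (2,0)(W) are all W)
(3,3): L (options (1,3)(W), (3,2)(W), (3,0)(W), (2,2)(W) are all W)
(4,1): L (options (2,1)(W), (0,1)(W), (4,0)(W), (3,0)(W) are all W)
(4,3): L (options (2,3)(W), (0,3)(W), (4,2)(W), (4,0)(W), (3,2)(W) are all W)
(7,0): L (options (5,0)(W), (3,0)(W), (2,0)(W) are all W)
(7,2): L (options (5,2)(W), (3,2)(W), (2,2)(W), (7,1)(W), (6,1)(W) are all W)
Every other cell has at least one move into one of the L cells above, so it is W.
From (7,3), the L positions reachable in one move are: (3,3), (7,2), (7,0). Any move reaching one of these is winning.

Move to (3,3).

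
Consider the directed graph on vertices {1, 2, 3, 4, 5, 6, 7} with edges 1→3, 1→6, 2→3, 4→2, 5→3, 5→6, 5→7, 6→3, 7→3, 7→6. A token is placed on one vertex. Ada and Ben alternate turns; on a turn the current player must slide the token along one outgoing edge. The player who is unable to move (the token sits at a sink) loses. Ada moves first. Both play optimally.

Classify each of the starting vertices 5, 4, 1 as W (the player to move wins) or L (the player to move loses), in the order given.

Label each position W (a win for the player to move) or L (a loss). A position with no legal move is L; any other position is W exactly when some move reaches an L, and L when every move reaches a W.
Every edge goes from a vertex to one that appears earlier in the order 3, 6, 1, 7, 5, 2, 4, so processing vertices in that order labels each vertex after all of its successors.
3: no outgoing edge → L
6: can move to 3, which is L ⇒ W
1: can move to 3, which is L ⇒ W
7: can move to 3, which is L ⇒ W
5: can move to 3, which is L ⇒ W
2: can move to 3, which is L ⇒ W
4: the only move is to 2(W), a W ⇒ L

5: W, 4: L, 1: W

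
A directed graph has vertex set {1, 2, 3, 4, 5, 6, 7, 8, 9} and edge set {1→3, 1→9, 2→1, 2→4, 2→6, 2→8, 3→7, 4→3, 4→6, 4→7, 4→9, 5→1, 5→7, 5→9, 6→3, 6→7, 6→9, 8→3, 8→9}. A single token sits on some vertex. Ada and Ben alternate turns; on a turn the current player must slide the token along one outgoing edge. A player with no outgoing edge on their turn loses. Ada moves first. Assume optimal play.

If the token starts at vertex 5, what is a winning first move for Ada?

Move to 7.

Classify positions by backward induction: terminal positions (no move available) are L. From any other position, the mover wins iff some move reaches an L.
Every edge goes from a vertex to one that appears earlier in the order 9, 7, 3, 1, 8, 6, 5, 4, 2, so processing vertices in that order labels each vertex after all of its successors.
9: no outgoing edge → L
7: no outgoing edge → L
3: W (go to 7, an L position)
1: W (go to 9, an L position)
8: W (go to 9, an L position)
6: W (go to 7, an L position)
5: W (go to 7, an L position)
4: W (go to 7, an L position)
2: L (options 4(W), 6(W), 8(W), 1(W) are all W)
From 5, the L positions reachable in one move are: 7, 9. Any move reaching one of these is winning.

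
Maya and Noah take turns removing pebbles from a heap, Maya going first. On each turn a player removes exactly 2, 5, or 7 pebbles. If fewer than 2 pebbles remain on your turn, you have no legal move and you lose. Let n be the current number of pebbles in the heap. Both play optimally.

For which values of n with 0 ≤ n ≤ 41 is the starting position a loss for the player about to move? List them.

Label each position W (a win for the player to move) or L (a loss). A position with no legal move is L; any other position is W exactly when some move reaches an L, and L when every move reaches a W.
n=0: no move → L
n=1: no move → L
n=2: →0(L), so W
n=3: →1(L), so W
n=4: →2(W) only, which is W, so L
n=5: →0(L), so W
n=6: →4(L), so W
n=7: →0(L), so W
n=8: →1(L), so W
n=9: →4(L), so W
n=10: →8(W), 5(W), 3(W) — all W, so L
n=11: →4(L), so W
n=12: →10(L), so W
n=13: →11(W), 8(W), 6(W) — all W, so L
n=14: →12(W), 9(W), 7(W) — all W, so L
n=15: →13(L), so W
n=16: →14(L), so W
n=17: →10(L), so W
n=18: →13(L), so W
n=19: →14(L), so W
n=20: →13(L), so W
n=21: →14(L), so W
n=22: →20(W), 17(W), 15(W) — all W, so L
n=23: →21(W), 18(W), 16(W) — all W, so L
n=24: →22(L), so W
n=25: →23(L), so W
n=26: →24(W), 21(W), 19(W) — all W, so L
n=27: →22(L), so W
n=28: →26(L), so W
n=29: →22(L), so W
n=30: →23(L), so W
n=31: →26(L), so W
n=32: →30(W), 27(W), 25(W) — all W, so L
n=33: →26(L), so W
n=34: →32(L), so W
n=35: →33(W), 30(W), 28(W) — all W, so L
n=36: →34(W), 31(W), 29(W) — all W, so L
n=37: →35(L), so W
n=38: →36(L), so W
n=39: →32(L), so W
n=40: →35(L), so W
n=41: →36(L), so W
Reading off the rows marked L gives the requested list; there are 12 such values of n.

0, 1, 4, 10, 13, 14, 22, 23, 26, 32, 35, 36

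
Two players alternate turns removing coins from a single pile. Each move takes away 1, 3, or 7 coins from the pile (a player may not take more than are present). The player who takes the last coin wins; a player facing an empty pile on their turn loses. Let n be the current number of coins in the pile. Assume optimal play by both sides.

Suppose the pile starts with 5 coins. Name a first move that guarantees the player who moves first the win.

Classify positions by backward induction: terminal positions (no move available) are L. From any other position, the mover wins iff some move reaches an L.
n=0: no move → L
n=1: W (go to 0, an L position)
n=2: L (sole option 1(W) is W)
n=3: W (go to 2, an L position)
n=4: L (options 3(W), 1(W) are all W)
n=5: W (go to 4, an L position)
From 5, the L positions reachable in one move are: 4, 2. Any move reaching one of these is winning.

Remove 1, leaving 4.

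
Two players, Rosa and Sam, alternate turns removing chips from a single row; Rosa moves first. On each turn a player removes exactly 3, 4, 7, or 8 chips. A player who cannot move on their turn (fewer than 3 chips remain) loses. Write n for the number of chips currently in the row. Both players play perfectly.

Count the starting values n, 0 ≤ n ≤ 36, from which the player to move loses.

12

Build the W/L table. Terminal = L. A non-terminal position is W if it has a move to some L; otherwise it is L.
n=0: no move → L
n=1: no move → L
n=2: no move → L
n=3: can move to 0, which is L ⇒ W
n=4: can move to 1, which is L ⇒ W
n=5: can move to 2, which is L ⇒ W
n=6: can move to 2, which is L ⇒ W
n=7: can move to 0, which is L ⇒ W
n=8: can move to 1, which is L ⇒ W
n=9: can move to 2, which is L ⇒ W
n=10: can move to 2, which is L ⇒ W
n=11: moves to 8(W), 7(W), 4(W), 3(W); every one is W ⇒ L
n=12: moves to 9(W), 8(W), 5(W), 4(W); every one is W ⇒ L
n=13: moves to 10(W), 9(W), 6(W), 5(W); every one is W ⇒ L
n=14: can move to 11, which is L ⇒ W
n=15: can move to 12, which is L ⇒ W
n=16: can move to 13, which is L ⇒ W
n=17: can move to 13, which is L ⇒ W
n=18: can move to 11, which is L ⇒ W
n=19: can move to 12, which is L ⇒ W
n=20: can move to 13, which is L ⇒ W
n=21: can move to 13, which is L ⇒ W
n=22: moves to 19(W), 18(W), 15(W), 14(W); every one is W ⇒ L
n=23: moves to 20(W), 19(W), 16(W), 15(W); every one is W ⇒ L
n=24: moves to 21(W), 20(W), 17(W), 16(W); every one is W ⇒ L
n=25: can move to 22, which is L ⇒ W
n=26: can move to 23, which is L ⇒ W
n=27: can move to 24, which is L ⇒ W
n=28: can move to 24, which is L ⇒ W
n=29: can move to 22, which is L ⇒ W
n=30: can move to 23, which is L ⇒ W
n=31: can move to 24, which is L ⇒ W
n=32: can move to 24, which is L ⇒ W
n=33: moves to 30(W), 29(W), 26(W), 25(W); every one is W ⇒ L
n=34: moves to 31(W), 30(W), 27(W), 26(W); every one is W ⇒ L
n=35: moves to 32(W), 31(W), 28(W), 27(W); every one is W ⇒ L
n=36: can move to 33, which is L ⇒ W
L entries with 0 ≤ n ≤ 36: n = 0, 1, 2, 11, 12, 13, 22, 23, 24, 33, 34, 35; that makes 12.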